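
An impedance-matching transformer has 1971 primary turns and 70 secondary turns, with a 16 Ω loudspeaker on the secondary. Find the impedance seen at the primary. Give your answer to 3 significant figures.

Z_p ≈ 12700 Ω

Z_p = (N_p/N_s)² × Z_s = (1971/70)² × 16 = 12700 Ω.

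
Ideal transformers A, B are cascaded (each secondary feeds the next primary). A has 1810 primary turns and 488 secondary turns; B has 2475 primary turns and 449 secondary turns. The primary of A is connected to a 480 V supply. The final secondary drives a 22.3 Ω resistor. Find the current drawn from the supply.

Secondary of A: V = 480.00 × 488/1810 = 129.41 V.
Secondary of B: V = 129.41 × 449/2475 = 23.478 V.
I_load = 23.478/22.3 = 1.0528 A, so P_out = 23.478 × 1.0528 = 24.717 W.
All ideal ⇒ P_in = P_out, so I_supply = 24.717/480 = 0.0515 A.

I_supply ≈ 0.0515 A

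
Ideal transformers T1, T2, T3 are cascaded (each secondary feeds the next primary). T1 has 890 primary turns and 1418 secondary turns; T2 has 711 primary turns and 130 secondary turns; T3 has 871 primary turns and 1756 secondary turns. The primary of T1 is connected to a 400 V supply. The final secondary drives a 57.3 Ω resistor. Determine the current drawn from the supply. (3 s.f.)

After T1: V = 400.00 × 1418/890 = 637.30 V.
After T2: V = 637.30 × 130/711 = 116.53 V.
After T3: V = 116.53 × 1756/871 = 234.92 V.
I_load = 234.92/57.3 = 4.0999 A, so P_out = 234.92 × 4.0999 = 963.16 W.
All ideal ⇒ P_in = P_out, so I_supply = 963.16/400 = 2.41 A.

I_supply ≈ 2.41 A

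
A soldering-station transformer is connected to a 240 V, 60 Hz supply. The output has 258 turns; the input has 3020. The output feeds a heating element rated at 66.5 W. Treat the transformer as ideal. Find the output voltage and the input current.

V_out ≈ 20.5 V, I_in ≈ 0.277 A

V_out = V_in × N_out/N_in = 240 × 258/3020 = 20.503 V.
I_out = P/V_out = 66.5/20.503 = 3.2434 A.
I_in = I_out × N_out/N_in = 3.2434 × 258/3020 = 0.277 A.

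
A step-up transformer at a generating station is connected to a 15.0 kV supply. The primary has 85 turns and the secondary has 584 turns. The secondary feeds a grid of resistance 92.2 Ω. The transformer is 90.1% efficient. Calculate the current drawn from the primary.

I_p ≈ 8520 A

V_s = 15000 × 584/85 = 103060 V.
I_s = V_s/R = 103060/92.2 = 1117.8 A.
P_out = V_s I_s = 103060 × 1117.8 = 1.1520×10^8 W.
P_in = P_out/η = 1.1520×10^8/0.901 = 1.2785×10^8 W.
I_p = P_in/V_p = 1.2785×10^8/15000 = 8520 A.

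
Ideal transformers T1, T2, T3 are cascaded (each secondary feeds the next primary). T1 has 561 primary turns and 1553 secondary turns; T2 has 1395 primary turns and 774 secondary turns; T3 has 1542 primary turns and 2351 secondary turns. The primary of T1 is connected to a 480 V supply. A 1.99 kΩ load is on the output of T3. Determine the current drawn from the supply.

I_supply ≈ 1.32 A

After T1: V = 480.00 × 1553/561 = 1328.8 V.
After T2: V = 1328.8 × 774/1395 = 737.25 V.
After T3: V = 737.25 × 2351/1542 = 1124.0 V.
I_load = 1124.0/1990 = 0.56485 A, so P_out = 1124.0 × 0.56485 = 634.92 W.
All ideal ⇒ P_in = P_out, so I_supply = 634.92/480 = 1.32 A.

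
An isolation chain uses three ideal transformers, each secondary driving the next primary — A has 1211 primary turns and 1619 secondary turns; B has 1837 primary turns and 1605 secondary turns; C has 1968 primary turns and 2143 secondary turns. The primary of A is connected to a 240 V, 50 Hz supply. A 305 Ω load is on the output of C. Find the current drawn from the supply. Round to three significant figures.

After A: V = 240.00 × 1619/1211 = 320.86 V.
After B: V = 320.86 × 1605/1837 = 280.34 V.
After C: V = 280.34 × 2143/1968 = 305.26 V.
I_load = 305.26/305 = 1.0009 A, so P_out = 305.26 × 1.0009 = 305.53 W.
All ideal ⇒ P_in = P_out, so I_supply = 305.53/240 = 1.27 A.

I_supply ≈ 1.27 A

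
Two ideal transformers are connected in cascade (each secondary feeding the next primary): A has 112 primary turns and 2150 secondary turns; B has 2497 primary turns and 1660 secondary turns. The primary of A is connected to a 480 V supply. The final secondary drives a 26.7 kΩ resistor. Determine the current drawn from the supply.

Secondary of A: V = 480.00 × 2150/112 = 9214.3 V.
Secondary of B: V = 9214.3 × 1660/2497 = 6125.6 V.
I_load = 6125.6/26700 = 0.22942 A, so P_out = 6125.6 × 0.22942 = 1405.4 W.
All ideal ⇒ P_in = P_out, so I_supply = 1405.4/480 = 2.93 A.

I_supply ≈ 2.93 A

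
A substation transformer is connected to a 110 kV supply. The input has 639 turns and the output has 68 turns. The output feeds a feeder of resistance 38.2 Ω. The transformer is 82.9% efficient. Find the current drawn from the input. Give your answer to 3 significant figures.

I_in ≈ 39.3 A

V_out = 110000 × 68/639 = 11706 V.
I_out = V_out/R = 11706/38.2 = 306.43 A.
P_out = V_out I_out = 11706 × 306.43 = 3.5871×10^6 W.
P_in = P_out/η = 3.5871×10^6/0.829 = 4.3270×10^6 W.
I_in = P_in/V_in = 4.3270×10^6/110000 = 39.3 A.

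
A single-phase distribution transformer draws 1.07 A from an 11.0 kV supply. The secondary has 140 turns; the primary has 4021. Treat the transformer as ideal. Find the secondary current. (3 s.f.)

I_s/I_p = N_p/N_s, so I_s = 1.07 × 4021/140 = 30.7 A.

I_s ≈ 30.7 A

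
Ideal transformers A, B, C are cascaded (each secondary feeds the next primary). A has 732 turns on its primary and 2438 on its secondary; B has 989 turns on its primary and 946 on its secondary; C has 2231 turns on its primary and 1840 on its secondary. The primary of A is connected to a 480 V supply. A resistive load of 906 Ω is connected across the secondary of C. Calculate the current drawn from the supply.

I_supply ≈ 3.66 A

Secondary of A: V = 480.00 × 2438/732 = 1598.7 V.
Secondary of B: V = 1598.7 × 946/989 = 1529.2 V.
Secondary of C: V = 1529.2 × 1840/2231 = 1261.2 V.
I_load = 1261.2/906 = 1.3920 A, so P_out = 1261.2 × 1.3920 = 1755.6 W.
All ideal ⇒ P_in = P_out, so I_supply = 1755.6/480 = 3.66 A.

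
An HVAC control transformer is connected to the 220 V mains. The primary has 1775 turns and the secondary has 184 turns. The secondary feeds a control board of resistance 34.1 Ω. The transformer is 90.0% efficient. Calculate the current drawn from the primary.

V_s = 220 × 184/1775 = 22.806 V.
I_s = V_s/R = 22.806/34.1 = 0.66879 A.
P_out = V_s I_s = 22.806 × 0.66879 = 15.252 W.
P_in = P_out/η = 15.252/0.900 = 16.947 W.
I_p = P_in/V_p = 16.947/220 = 0.0770 A.

I_p ≈ 0.0770 A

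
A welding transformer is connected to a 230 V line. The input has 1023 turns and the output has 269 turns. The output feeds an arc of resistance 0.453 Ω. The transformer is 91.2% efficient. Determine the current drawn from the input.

I_in ≈ 38.5 A

V_out = 230 × 269/1023 = 60.479 V.
I_out = V_out/R = 60.479/0.453 = 133.51 A.
P_out = V_out I_out = 60.479 × 133.51 = 8074.4 W.
P_in = P_out/η = 8074.4/0.912 = 8853.5 W.
I_in = P_in/V_in = 8853.5/230 = 38.5 A.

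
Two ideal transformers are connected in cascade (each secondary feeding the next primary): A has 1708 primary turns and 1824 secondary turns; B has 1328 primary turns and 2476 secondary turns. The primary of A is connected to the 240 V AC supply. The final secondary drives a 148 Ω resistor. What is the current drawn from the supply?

I_supply ≈ 6.43 A

Secondary of A: V = 240.00 × 1824/1708 = 256.30 V.
Secondary of B: V = 256.30 × 2476/1328 = 477.86 V.
I_load = 477.86/148 = 3.2288 A, so P_out = 477.86 × 3.2288 = 1542.9 W.
All ideal ⇒ P_in = P_out, so I_supply = 1542.9/240 = 6.43 A.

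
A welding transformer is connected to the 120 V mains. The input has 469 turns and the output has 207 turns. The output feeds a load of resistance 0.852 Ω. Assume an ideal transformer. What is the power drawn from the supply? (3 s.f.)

P ≈ 3290 W

V_out = V_in × N_out/N_in = 120 × 207/469 = 52.964 V.
I_out = V_out/R = 52.964/0.852 = 62.164 A.
I_in = I_out × N_out/N_in = 62.164 × 207/469 = 27.437 A.
P = V_in I_in = 120 × 27.437 = 3290 W.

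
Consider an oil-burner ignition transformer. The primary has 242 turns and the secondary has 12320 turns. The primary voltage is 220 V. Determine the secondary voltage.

V_s ≈ 11200 V

V_s/V_p = N_s/N_p, so V_s = 220 × 12320/242 = 11200 V.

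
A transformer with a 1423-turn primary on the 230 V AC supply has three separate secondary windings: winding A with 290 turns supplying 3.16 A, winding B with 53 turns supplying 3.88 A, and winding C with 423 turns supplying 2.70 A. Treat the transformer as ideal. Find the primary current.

I_p ≈ 1.59 A

V_A = 230 × 290/1423 = 46.873 V; V_B = 230 × 53/1423 = 8.5664 V; V_C = 230 × 423/1423 = 68.370 V.
P_out = V_A I_A + V_B I_B + V_C I_C = 46.873×3.16 + 8.5664×3.88 + 68.370×2.70 = 148.12 + 33.238 + 184.60 = 365.95 W.
Ideal ⇒ P_in = P_out, so I_p = P_out/V_p = 365.95/230 = 1.59 A.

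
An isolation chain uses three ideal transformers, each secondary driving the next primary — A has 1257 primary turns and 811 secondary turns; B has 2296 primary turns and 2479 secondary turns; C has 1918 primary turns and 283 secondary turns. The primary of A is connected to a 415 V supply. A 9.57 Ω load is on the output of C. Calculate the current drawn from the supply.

Secondary of A: V = 415.00 × 811/1257 = 267.75 V.
Secondary of B: V = 267.75 × 2479/2296 = 289.09 V.
Secondary of C: V = 289.09 × 283/1918 = 42.656 V.
I_load = 42.656/9.57 = 4.4572 A, so P_out = 42.656 × 4.4572 = 190.13 W.
All ideal ⇒ P_in = P_out, so I_supply = 190.13/415 = 0.458 A.

I_supply ≈ 0.458 A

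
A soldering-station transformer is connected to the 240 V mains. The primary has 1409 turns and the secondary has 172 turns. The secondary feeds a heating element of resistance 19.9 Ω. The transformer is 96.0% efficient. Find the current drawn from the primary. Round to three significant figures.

I_p ≈ 0.187 A

V_s = 240 × 172/1409 = 29.297 V.
I_s = V_s/R = 29.297/19.9 = 1.4722 A.
P_out = V_s I_s = 29.297 × 1.4722 = 43.132 W.
P_in = P_out/η = 43.132/0.960 = 44.930 W.
I_p = P_in/V_p = 44.930/240 = 0.187 A.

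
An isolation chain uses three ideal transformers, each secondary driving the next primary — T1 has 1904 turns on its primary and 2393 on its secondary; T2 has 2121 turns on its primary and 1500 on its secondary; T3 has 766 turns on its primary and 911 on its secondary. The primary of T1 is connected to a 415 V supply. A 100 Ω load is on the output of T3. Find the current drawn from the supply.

After T1: V = 415.00 × 2393/1904 = 521.58 V.
After T2: V = 521.58 × 1500/2121 = 368.87 V.
After T3: V = 368.87 × 911/766 = 438.70 V.
I_load = 438.70/100 = 4.3870 A, so P_out = 438.70 × 4.3870 = 1924.5 W.
All ideal ⇒ P_in = P_out, so I_supply = 1924.5/415 = 4.64 A.

I_supply ≈ 4.64 A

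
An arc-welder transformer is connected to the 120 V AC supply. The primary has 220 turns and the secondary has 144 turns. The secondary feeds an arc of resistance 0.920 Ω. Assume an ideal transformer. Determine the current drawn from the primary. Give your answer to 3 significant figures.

V_s = V_p × N_s/N_p = 120 × 144/220 = 78.545 V.
I_s = V_s/R = 78.545/0.920 = 85.375 A.
For an ideal transformer I_p N_p = I_s N_s, so I_p = 85.375 × 144/220 = 55.9 A.

I_p ≈ 55.9 A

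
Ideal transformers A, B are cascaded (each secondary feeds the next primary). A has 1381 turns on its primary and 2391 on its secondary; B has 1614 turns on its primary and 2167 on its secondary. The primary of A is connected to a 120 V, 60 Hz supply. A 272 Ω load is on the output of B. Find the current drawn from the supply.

After A: V = 120.00 × 2391/1381 = 207.76 V.
After B: V = 207.76 × 2167/1614 = 278.95 V.
I_load = 278.95/272 = 1.0255 A, so P_out = 278.95 × 1.0255 = 286.07 W.
All ideal ⇒ P_in = P_out, so I_supply = 286.07/120 = 2.38 A.

I_supply ≈ 2.38 A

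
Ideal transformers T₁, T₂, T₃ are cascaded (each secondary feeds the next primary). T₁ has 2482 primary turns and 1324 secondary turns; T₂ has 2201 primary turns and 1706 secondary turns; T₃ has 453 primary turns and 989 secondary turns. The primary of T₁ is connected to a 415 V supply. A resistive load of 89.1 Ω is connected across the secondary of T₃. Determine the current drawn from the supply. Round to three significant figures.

I_supply ≈ 3.80 A

After T₁: V = 415.00 × 1324/2482 = 221.38 V.
After T₂: V = 221.38 × 1706/2201 = 171.59 V.
After T₃: V = 171.59 × 989/453 = 374.62 V.
I_load = 374.62/89.1 = 4.2045 A, so P_out = 374.62 × 4.2045 = 1575.1 W.
All ideal ⇒ P_in = P_out, so I_supply = 1575.1/415 = 3.80 A.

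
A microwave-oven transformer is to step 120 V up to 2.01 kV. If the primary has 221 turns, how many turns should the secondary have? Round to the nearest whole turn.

N_s = 3702 turns

N_s/N_p = V_s/V_p, so N_s = 221 × 2010/120 = 3701.8 ≈ 3702 turns.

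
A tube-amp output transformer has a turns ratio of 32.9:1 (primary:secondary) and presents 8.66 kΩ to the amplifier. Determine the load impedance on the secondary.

Z_s ≈ 8.00 Ω

Z_s = Z_p/(N_p/N_s)² = 8660/32.9² = 8.00 Ω.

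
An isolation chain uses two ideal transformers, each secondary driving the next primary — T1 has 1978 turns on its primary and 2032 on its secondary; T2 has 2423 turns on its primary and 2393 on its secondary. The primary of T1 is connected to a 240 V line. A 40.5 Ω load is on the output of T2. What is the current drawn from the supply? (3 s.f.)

I_supply ≈ 6.10 A

After T1: V = 240.00 × 2032/1978 = 246.55 V.
After T2: V = 246.55 × 2393/2423 = 243.50 V.
I_load = 243.50/40.5 = 6.0123 A, so P_out = 243.50 × 6.0123 = 1464.0 W.
All ideal ⇒ P_in = P_out, so I_supply = 1464.0/240 = 6.10 A.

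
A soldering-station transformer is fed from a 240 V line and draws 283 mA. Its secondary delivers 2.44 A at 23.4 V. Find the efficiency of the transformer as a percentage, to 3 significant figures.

η ≈ 84.1%

P_in = 240 × 0.283 = 67.9200 W.
P_out = 23.4 × 2.44 = 57.0960 W.
η = P_out/P_in = 57.0960/67.9200 = 0.841.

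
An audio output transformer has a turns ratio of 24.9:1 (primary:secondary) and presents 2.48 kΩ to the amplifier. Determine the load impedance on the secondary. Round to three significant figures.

Z_s ≈ 4.00 Ω

Z_s = Z_p/(N_p/N_s)² = 2480/24.9² = 4.00 Ω.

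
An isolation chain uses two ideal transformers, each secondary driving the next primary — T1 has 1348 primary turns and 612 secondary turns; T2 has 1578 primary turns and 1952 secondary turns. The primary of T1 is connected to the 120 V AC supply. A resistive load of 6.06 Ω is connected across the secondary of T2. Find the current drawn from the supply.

After T1: V = 120.00 × 612/1348 = 54.481 V.
After T2: V = 54.481 × 1952/1578 = 67.393 V.
I_load = 67.393/6.06 = 11.121 A, so P_out = 67.393 × 11.121 = 749.48 W.
All ideal ⇒ P_in = P_out, so I_supply = 749.48/120 = 6.25 A.

I_supply ≈ 6.25 A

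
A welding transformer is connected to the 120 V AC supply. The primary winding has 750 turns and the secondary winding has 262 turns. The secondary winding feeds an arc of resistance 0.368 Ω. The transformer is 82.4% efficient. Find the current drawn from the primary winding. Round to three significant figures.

I_p ≈ 48.3 A

V_s = 120 × 262/750 = 41.920 V.
I_s = V_s/R = 41.920/0.368 = 113.91 A.
P_out = V_s I_s = 41.920 × 113.91 = 4775.2 W.
P_in = P_out/η = 4775.2/0.824 = 5795.2 W.
I_p = P_in/V_p = 5795.2/120 = 48.3 A.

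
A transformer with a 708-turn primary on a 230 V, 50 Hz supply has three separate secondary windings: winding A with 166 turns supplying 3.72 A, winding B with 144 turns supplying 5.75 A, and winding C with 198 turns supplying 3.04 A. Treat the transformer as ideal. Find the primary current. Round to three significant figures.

I_p ≈ 2.89 A

V_A = 230 × 166/708 = 53.927 V; V_B = 230 × 144/708 = 46.780 V; V_C = 230 × 198/708 = 64.322 V.
P_out = V_A I_A + V_B I_B + V_C I_C = 53.927×3.72 + 46.780×5.75 + 64.322×3.04 = 200.61 + 268.98 + 195.54 = 665.13 W.
Ideal ⇒ P_in = P_out, so I_p = P_out/V_p = 665.13/230 = 2.89 A.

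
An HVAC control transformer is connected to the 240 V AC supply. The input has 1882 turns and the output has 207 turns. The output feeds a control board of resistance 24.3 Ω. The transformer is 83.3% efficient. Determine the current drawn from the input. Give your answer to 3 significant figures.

I_in ≈ 0.143 A

V_out = 240 × 207/1882 = 26.397 V.
I_out = V_out/R = 26.397/24.3 = 1.0863 A.
P_out = V_out I_out = 26.397 × 1.0863 = 28.676 W.
P_in = P_out/η = 28.676/0.833 = 34.425 W.
I_in = P_in/V_in = 34.425/240 = 0.143 A.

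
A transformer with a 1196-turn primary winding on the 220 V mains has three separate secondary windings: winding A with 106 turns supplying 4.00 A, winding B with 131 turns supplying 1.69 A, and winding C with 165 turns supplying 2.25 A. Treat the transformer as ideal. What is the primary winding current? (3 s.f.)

I_p ≈ 0.850 A

V_A = 220 × 106/1196 = 19.498 V; V_B = 220 × 131/1196 = 24.097 V; V_C = 220 × 165/1196 = 30.351 V.
P_out = V_A I_A + V_B I_B + V_C I_C = 19.498×4.00 + 24.097×1.69 + 30.351×2.25 = 77.993 + 40.724 + 68.290 = 187.01 W.
Ideal ⇒ P_in = P_out, so I_p = P_out/V_p = 187.01/220 = 0.850 A.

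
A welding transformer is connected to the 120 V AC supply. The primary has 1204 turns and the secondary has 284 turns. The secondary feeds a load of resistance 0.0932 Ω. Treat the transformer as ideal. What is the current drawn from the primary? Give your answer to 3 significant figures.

I_p ≈ 71.6 A

V_s = V_p × N_s/N_p = 120 × 284/1204 = 28.306 V.
I_s = V_s/R = 28.306/0.0932 = 303.71 A.
For an ideal transformer I_p N_p = I_s N_s, so I_p = 303.71 × 284/1204 = 71.6 A.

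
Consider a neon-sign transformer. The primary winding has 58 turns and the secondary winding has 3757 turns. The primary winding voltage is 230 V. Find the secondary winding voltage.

V_s ≈ 14900 V

V_s/V_p = N_s/N_p, so V_s = 230 × 3757/58 = 14900 V.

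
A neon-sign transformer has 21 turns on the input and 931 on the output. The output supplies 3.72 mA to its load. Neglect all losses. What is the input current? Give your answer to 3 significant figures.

For an ideal transformer I_in/I_out = N_out/N_in, so I_in = 0.00372 × 931/21 = 0.165 A.

I_in ≈ 0.165 A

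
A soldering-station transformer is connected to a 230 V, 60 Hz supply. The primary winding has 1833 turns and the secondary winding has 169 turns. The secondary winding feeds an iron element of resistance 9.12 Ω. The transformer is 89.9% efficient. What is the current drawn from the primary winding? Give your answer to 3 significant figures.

I_p ≈ 0.238 A

V_s = 230 × 169/1833 = 21.206 V.
I_s = V_s/R = 21.206/9.12 = 2.3252 A.
P_out = V_s I_s = 21.206 × 2.3252 = 49.307 W.
P_in = P_out/η = 49.307/0.899 = 54.847 W.
I_p = P_in/V_p = 54.847/230 = 0.238 A.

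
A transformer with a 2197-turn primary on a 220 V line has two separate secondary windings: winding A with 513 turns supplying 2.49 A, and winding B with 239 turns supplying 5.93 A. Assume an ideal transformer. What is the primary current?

I_p ≈ 1.23 A

V_A = 220 × 513/2197 = 51.370 V; V_B = 220 × 239/2197 = 23.933 V.
P_out = V_A I_A + V_B I_B = 51.370×2.49 + 23.933×5.93 = 127.91 + 141.92 = 269.83 W.
Ideal ⇒ P_in = P_out, so I_p = P_out/V_p = 269.83/220 = 1.23 A.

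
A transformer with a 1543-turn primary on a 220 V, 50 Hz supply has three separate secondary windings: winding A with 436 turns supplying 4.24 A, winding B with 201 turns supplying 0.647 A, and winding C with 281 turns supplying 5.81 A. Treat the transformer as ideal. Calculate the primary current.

I_p ≈ 2.34 A

V_A = 220 × 436/1543 = 62.165 V; V_B = 220 × 201/1543 = 28.658 V; V_C = 220 × 281/1543 = 40.065 V.
P_out = V_A I_A + V_B I_B + V_C I_C = 62.165×4.24 + 28.658×0.647 + 40.065×5.81 = 263.58 + 18.542 + 232.78 = 514.90 W.
Ideal ⇒ P_in = P_out, so I_p = P_out/V_p = 514.90/220 = 2.34 A.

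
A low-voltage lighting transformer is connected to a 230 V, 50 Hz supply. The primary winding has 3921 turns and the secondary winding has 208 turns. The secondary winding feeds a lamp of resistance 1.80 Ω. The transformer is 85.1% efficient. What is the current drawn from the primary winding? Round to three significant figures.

V_s = 230 × 208/3921 = 12.201 V.
I_s = V_s/R = 12.201/1.80 = 6.7783 A.
P_out = V_s I_s = 12.201 × 6.7783 = 82.702 W.
P_in = P_out/η = 82.702/0.851 = 97.182 W.
I_p = P_in/V_p = 97.182/230 = 0.423 A.

I_p ≈ 0.423 A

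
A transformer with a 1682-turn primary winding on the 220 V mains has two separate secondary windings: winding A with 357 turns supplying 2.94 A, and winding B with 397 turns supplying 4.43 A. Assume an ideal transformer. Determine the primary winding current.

V_A = 220 × 357/1682 = 46.694 V; V_B = 220 × 397/1682 = 51.926 V.
P_out = V_A I_A + V_B I_B = 46.694×2.94 + 51.926×4.43 = 137.28 + 230.03 = 367.31 W.
Ideal ⇒ P_in = P_out, so I_p = P_out/V_p = 367.31/220 = 1.67 A.

I_p ≈ 1.67 A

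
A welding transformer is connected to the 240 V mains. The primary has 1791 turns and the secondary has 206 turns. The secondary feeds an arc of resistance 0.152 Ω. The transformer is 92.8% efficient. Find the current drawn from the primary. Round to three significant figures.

I_p ≈ 22.5 A

V_s = 240 × 206/1791 = 27.605 V.
I_s = V_s/R = 27.605/0.152 = 181.61 A.
P_out = V_s I_s = 27.605 × 181.61 = 5013.3 W.
P_in = P_out/η = 5013.3/0.928 = 5402.2 W.
I_p = P_in/V_p = 5402.2/240 = 22.5 A.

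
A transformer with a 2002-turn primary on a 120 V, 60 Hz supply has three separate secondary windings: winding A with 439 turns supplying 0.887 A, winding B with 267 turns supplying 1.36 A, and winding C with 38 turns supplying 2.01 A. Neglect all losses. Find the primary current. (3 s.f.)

V_A = 120 × 439/2002 = 26.314 V; V_B = 120 × 267/2002 = 16.004 V; V_C = 120 × 38/2002 = 2.2777 V.
P_out = V_A I_A + V_B I_B + V_C I_C = 26.314×0.887 + 16.004×1.36 + 2.2777×2.01 = 23.340 + 21.765 + 4.5782 = 49.684 W.
Ideal ⇒ P_in = P_out, so I_p = P_out/V_p = 49.684/120 = 0.414 A.

I_p ≈ 0.414 A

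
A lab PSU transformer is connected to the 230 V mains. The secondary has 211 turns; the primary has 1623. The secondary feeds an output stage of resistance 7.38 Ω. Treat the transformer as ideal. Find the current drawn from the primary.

I_p ≈ 0.527 A

V_s = V_p × N_s/N_p = 230 × 211/1623 = 29.901 V.
I_s = V_s/R = 29.901/7.38 = 4.0517 A.
For an ideal transformer I_p N_p = I_s N_s, so I_p = 4.0517 × 211/1623 = 0.527 A.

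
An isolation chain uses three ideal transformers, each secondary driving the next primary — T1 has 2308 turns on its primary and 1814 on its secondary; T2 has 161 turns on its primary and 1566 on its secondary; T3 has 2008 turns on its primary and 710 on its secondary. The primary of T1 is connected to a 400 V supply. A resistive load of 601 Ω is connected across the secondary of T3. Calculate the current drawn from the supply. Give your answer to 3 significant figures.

I_supply ≈ 4.86 A

Secondary of T1: V = 400.00 × 1814/2308 = 314.38 V.
Secondary of T2: V = 314.38 × 1566/161 = 3057.9 V.
Secondary of T3: V = 3057.9 × 710/2008 = 1081.2 V.
I_load = 1081.2/601 = 1.7991 A, so P_out = 1081.2 × 1.7991 = 1945.2 W.
All ideal ⇒ P_in = P_out, so I_supply = 1945.2/400 = 4.86 A.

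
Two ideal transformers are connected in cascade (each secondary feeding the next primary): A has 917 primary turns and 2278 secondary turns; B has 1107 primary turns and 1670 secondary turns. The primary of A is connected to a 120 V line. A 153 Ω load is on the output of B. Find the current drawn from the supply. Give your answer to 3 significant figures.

Secondary of A: V = 120.00 × 2278/917 = 298.10 V.
Secondary of B: V = 298.10 × 1670/1107 = 449.71 V.
I_load = 449.71/153 = 2.9393 A, so P_out = 449.71 × 2.9393 = 1321.8 W.
All ideal ⇒ P_in = P_out, so I_supply = 1321.8/120 = 11.0 A.

I_supply ≈ 11.0 A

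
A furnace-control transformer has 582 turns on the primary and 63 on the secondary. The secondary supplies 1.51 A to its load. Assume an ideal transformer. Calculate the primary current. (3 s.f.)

For an ideal transformer I_p/I_s = N_s/N_p, so I_p = 1.51 × 63/582 = 0.163 A.

I_p ≈ 0.163 A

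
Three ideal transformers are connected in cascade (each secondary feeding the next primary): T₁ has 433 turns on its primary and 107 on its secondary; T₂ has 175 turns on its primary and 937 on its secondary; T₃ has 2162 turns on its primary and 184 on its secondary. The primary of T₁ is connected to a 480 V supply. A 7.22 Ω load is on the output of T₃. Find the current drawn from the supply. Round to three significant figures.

I_supply ≈ 0.843 A

Secondary of T₁: V = 480.00 × 107/433 = 118.61 V.
Secondary of T₂: V = 118.61 × 937/175 = 635.09 V.
Secondary of T₃: V = 635.09 × 184/2162 = 54.051 V.
I_load = 54.051/7.22 = 7.4862 A, so P_out = 54.051 × 7.4862 = 404.64 W.
All ideal ⇒ P_in = P_out, so I_supply = 404.64/480 = 0.843 A.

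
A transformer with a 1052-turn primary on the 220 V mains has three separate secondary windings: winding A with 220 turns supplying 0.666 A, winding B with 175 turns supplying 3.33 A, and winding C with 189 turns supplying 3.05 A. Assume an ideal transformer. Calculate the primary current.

V_A = 220 × 220/1052 = 46.008 V; V_B = 220 × 175/1052 = 36.597 V; V_C = 220 × 189/1052 = 39.525 V.
P_out = V_A I_A + V_B I_B + V_C I_C = 46.008×0.666 + 36.597×3.33 + 39.525×3.05 = 30.641 + 121.87 + 120.55 = 273.06 W.
Ideal ⇒ P_in = P_out, so I_p = P_out/V_p = 273.06/220 = 1.24 A.

I_p ≈ 1.24 A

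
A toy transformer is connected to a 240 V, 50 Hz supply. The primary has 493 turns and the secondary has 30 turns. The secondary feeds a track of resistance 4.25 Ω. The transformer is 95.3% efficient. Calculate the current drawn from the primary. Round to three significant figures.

V_s = 240 × 30/493 = 14.604 V.
I_s = V_s/R = 14.604/4.25 = 3.4363 A.
P_out = V_s I_s = 14.604 × 3.4363 = 50.186 W.
P_in = P_out/η = 50.186/0.953 = 52.661 W.
I_p = P_in/V_p = 52.661/240 = 0.219 A.

I_p ≈ 0.219 A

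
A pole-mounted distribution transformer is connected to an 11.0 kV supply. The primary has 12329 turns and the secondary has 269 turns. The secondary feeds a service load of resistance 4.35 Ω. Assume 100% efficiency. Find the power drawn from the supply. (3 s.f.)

P ≈ 13200 W

V_s = V_p × N_s/N_p = 11000 × 269/12329 = 240.00 V.
I_s = V_s/R = 240.00/4.35 = 55.173 A.
I_p = I_s × N_s/N_p = 55.173 × 269/12329 = 1.2038 A.
P = V_p I_p = 11000 × 1.2038 = 13200 W.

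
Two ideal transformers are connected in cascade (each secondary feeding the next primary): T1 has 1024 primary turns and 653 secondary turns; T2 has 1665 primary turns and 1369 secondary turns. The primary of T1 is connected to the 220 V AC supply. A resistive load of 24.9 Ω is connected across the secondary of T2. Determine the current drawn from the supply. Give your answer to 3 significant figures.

I_supply ≈ 2.43 A

Secondary of T1: V = 220.00 × 653/1024 = 140.29 V.
Secondary of T2: V = 140.29 × 1369/1665 = 115.35 V.
I_load = 115.35/24.9 = 4.6326 A, so P_out = 115.35 × 4.6326 = 534.38 W.
All ideal ⇒ P_in = P_out, so I_supply = 534.38/220 = 2.43 A.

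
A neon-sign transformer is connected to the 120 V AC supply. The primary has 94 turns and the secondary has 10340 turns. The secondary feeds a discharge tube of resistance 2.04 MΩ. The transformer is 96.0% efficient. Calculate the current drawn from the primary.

I_p ≈ 0.741 A

V_s = 120 × 10340/94 = 13200 V.
I_s = V_s/R = 13200/(2.04×10^6) = 0.0064706 A.
P_out = V_s I_s = 13200 × 0.0064706 = 85.412 W.
P_in = P_out/η = 85.412/0.960 = 88.971 W.
I_p = P_in/V_p = 88.971/120 = 0.741 A.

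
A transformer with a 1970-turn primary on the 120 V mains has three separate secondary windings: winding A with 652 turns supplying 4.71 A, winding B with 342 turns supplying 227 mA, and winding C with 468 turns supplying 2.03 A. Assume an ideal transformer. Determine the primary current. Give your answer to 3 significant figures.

I_p ≈ 2.08 A

V_A = 120 × 652/1970 = 39.716 V; V_B = 120 × 342/1970 = 20.832 V; V_C = 120 × 468/1970 = 28.508 V.
P_out = V_A I_A + V_B I_B + V_C I_C = 39.716×4.71 + 20.832×0.227 + 28.508×2.03 = 187.06 + 4.7290 + 57.870 = 249.66 W.
Ideal ⇒ P_in = P_out, so I_p = P_out/V_p = 249.66/120 = 2.08 A.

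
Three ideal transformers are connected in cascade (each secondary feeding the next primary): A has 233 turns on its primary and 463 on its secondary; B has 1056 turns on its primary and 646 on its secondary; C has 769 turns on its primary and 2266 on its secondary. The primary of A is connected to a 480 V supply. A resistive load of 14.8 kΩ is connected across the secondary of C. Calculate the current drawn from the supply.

I_supply ≈ 0.416 A

After A: V = 480.00 × 463/233 = 953.82 V.
After B: V = 953.82 × 646/1056 = 583.49 V.
After C: V = 583.49 × 2266/769 = 1719.4 V.
I_load = 1719.4/14800 = 0.11617 A, so P_out = 1719.4 × 0.11617 = 199.74 W.
All ideal ⇒ P_in = P_out, so I_supply = 199.74/480 = 0.416 A.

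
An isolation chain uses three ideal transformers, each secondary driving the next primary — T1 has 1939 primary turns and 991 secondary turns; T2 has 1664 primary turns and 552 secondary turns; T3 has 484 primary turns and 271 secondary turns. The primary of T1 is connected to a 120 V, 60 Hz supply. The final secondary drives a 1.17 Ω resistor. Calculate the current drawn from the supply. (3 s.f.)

I_supply ≈ 0.924 A

Secondary of T1: V = 120.00 × 991/1939 = 61.331 V.
Secondary of T2: V = 61.331 × 552/1664 = 20.345 V.
Secondary of T3: V = 20.345 × 271/484 = 11.392 V.
I_load = 11.392/1.17 = 9.7365 A, so P_out = 11.392 × 9.7365 = 110.91 W.
All ideal ⇒ P_in = P_out, so I_supply = 110.91/120 = 0.924 A.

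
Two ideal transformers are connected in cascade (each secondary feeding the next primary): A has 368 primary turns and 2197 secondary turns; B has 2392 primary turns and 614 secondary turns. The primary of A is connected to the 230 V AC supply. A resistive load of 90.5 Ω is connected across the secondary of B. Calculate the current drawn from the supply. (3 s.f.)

Secondary of A: V = 230.00 × 2197/368 = 1373.1 V.
Secondary of B: V = 1373.1 × 614/2392 = 352.47 V.
I_load = 352.47/90.5 = 3.8947 A, so P_out = 352.47 × 3.8947 = 1372.7 W.
All ideal ⇒ P_in = P_out, so I_supply = 1372.7/230 = 5.97 A.

I_supply ≈ 5.97 A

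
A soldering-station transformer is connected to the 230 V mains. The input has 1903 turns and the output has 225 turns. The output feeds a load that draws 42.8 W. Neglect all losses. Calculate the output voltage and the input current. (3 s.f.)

V_out = V_in × N_out/N_in = 230 × 225/1903 = 27.194 V.
I_out = P/V_out = 42.8/27.194 = 1.5739 A.
I_in = I_out × N_out/N_in = 1.5739 × 225/1903 = 0.186 A.

V_out ≈ 27.2 V, I_in ≈ 0.186 A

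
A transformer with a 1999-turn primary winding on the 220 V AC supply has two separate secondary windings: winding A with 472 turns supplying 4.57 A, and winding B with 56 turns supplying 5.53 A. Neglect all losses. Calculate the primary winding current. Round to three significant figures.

I_p ≈ 1.23 A

V_A = 220 × 472/1999 = 51.946 V; V_B = 220 × 56/1999 = 6.1631 V.
P_out = V_A I_A + V_B I_B = 51.946×4.57 + 6.1631×5.53 = 237.39 + 34.082 = 271.47 W.
Ideal ⇒ P_in = P_out, so I_p = P_out/V_p = 271.47/220 = 1.23 A.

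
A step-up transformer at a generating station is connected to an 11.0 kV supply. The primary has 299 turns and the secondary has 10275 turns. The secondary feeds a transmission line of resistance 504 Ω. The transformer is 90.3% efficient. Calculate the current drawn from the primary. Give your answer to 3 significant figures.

I_p ≈ 28500 A

V_s = 11000 × 10275/299 = 378010 V.
I_s = V_s/R = 378010/504 = 750.02 A.
P_out = V_s I_s = 378010 × 750.02 = 2.8352×10^8 W.
P_in = P_out/η = 2.8352×10^8/0.903 = 3.1397×10^8 W.
I_p = P_in/V_p = 3.1397×10^8/11000 = 28500 A.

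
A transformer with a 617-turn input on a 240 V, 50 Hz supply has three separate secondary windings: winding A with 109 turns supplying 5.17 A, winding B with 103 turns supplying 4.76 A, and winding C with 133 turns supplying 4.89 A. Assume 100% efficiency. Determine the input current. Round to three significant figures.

V_A = 240 × 109/617 = 42.399 V; V_B = 240 × 103/617 = 40.065 V; V_C = 240 × 133/617 = 51.734 V.
P_out = V_A I_A + V_B I_B + V_C I_C = 42.399×5.17 + 40.065×4.76 + 51.734×4.89 = 219.20 + 190.71 + 252.98 = 662.89 W.
Ideal ⇒ P_in = P_out, so I_in = P_out/V_in = 662.89/240 = 2.76 A.

I_in ≈ 2.76 A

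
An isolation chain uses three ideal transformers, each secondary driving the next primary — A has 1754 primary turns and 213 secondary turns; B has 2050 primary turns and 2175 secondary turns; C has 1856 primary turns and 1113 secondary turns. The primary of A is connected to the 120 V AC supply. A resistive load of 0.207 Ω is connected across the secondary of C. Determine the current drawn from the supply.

I_supply ≈ 3.46 A

After A: V = 120.00 × 213/1754 = 14.572 V.
After B: V = 14.572 × 2175/2050 = 15.461 V.
After C: V = 15.461 × 1113/1856 = 9.2716 V.
I_load = 9.2716/0.207 = 44.790 A, so P_out = 9.2716 × 44.790 = 415.28 W.
All ideal ⇒ P_in = P_out, so I_supply = 415.28/120 = 3.46 A.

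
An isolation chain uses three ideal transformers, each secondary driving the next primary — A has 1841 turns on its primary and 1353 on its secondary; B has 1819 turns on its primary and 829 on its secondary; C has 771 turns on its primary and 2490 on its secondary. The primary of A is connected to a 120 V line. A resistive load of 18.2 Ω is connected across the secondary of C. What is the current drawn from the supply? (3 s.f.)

I_supply ≈ 7.71 A

After A: V = 120.00 × 1353/1841 = 88.191 V.
After B: V = 88.191 × 829/1819 = 40.193 V.
After C: V = 40.193 × 2490/771 = 129.81 V.
I_load = 129.81/18.2 = 7.1322 A, so P_out = 129.81 × 7.1322 = 925.79 W.
All ideal ⇒ P_in = P_out, so I_supply = 925.79/120 = 7.71 A.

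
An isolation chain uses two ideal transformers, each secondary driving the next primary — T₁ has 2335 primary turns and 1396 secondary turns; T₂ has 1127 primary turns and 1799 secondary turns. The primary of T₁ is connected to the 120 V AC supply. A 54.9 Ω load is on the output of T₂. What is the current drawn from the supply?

I_supply ≈ 1.99 A

After T₁: V = 120.00 × 1396/2335 = 71.743 V.
After T₂: V = 71.743 × 1799/1127 = 114.52 V.
I_load = 114.52/54.9 = 2.0860 A, so P_out = 114.52 × 2.0860 = 238.89 W.
All ideal ⇒ P_in = P_out, so I_supply = 238.89/120 = 1.99 A.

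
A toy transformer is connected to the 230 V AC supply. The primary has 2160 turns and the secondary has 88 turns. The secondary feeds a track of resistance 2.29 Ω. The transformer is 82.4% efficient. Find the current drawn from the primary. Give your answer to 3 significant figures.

I_p ≈ 0.202 A

V_s = 230 × 88/2160 = 9.3704 V.
I_s = V_s/R = 9.3704/2.29 = 4.0919 A.
P_out = V_s I_s = 9.3704 × 4.0919 = 38.342 W.
P_in = P_out/η = 38.342/0.824 = 46.532 W.
I_p = P_in/V_p = 46.532/230 = 0.202 A.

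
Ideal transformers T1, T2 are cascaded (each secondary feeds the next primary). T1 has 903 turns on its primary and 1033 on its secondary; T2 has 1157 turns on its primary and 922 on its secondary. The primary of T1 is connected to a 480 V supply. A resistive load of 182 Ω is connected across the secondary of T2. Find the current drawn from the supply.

I_supply ≈ 2.19 A

After T1: V = 480.00 × 1033/903 = 549.10 V.
After T2: V = 549.10 × 922/1157 = 437.57 V.
I_load = 437.57/182 = 2.4043 A, so P_out = 437.57 × 2.4043 = 1052.0 W.
All ideal ⇒ P_in = P_out, so I_supply = 1052.0/480 = 2.19 A.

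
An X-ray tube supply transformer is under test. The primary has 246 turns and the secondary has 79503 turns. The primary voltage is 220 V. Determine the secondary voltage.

V_s/V_p = N_s/N_p, so V_s = 220 × 79503/246 = 71100 V.

V_s ≈ 71100 V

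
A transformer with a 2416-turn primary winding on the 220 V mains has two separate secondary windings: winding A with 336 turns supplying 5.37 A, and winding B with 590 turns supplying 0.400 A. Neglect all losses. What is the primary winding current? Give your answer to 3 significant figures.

V_A = 220 × 336/2416 = 30.596 V; V_B = 220 × 590/2416 = 53.725 V.
P_out = V_A I_A + V_B I_B = 30.596×5.37 + 53.725×0.400 = 164.30 + 21.490 = 185.79 W.
Ideal ⇒ P_in = P_out, so I_p = P_out/V_p = 185.79/220 = 0.845 A.

I_p ≈ 0.845 A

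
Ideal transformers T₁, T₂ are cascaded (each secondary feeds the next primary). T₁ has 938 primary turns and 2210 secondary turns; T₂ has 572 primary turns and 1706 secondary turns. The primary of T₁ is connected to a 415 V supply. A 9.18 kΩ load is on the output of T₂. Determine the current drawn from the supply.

Secondary of T₁: V = 415.00 × 2210/938 = 977.77 V.
Secondary of T₂: V = 977.77 × 1706/572 = 2916.2 V.
I_load = 2916.2/9180 = 0.31767 A, so P_out = 2916.2 × 0.31767 = 926.40 W.
All ideal ⇒ P_in = P_out, so I_supply = 926.40/415 = 2.23 A.

I_supply ≈ 2.23 A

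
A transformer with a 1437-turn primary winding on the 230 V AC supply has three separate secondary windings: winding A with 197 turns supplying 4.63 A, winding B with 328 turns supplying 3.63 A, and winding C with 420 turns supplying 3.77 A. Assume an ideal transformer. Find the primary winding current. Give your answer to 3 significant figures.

V_A = 230 × 197/1437 = 31.531 V; V_B = 230 × 328/1437 = 52.498 V; V_C = 230 × 420/1437 = 67.223 V.
P_out = V_A I_A + V_B I_B + V_C I_C = 31.531×4.63 + 52.498×3.63 + 67.223×3.77 = 145.99 + 190.57 + 253.43 = 589.99 W.
Ideal ⇒ P_in = P_out, so I_p = P_out/V_p = 589.99/230 = 2.57 A.

I_p ≈ 2.57 A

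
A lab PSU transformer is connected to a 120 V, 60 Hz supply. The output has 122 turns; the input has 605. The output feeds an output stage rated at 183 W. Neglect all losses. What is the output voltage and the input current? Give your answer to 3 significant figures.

V_out ≈ 24.2 V, I_in ≈ 1.52 A

V_out = V_in × N_out/N_in = 120 × 122/605 = 24.198 V.
I_out = P/V_out = 183/24.198 = 7.5625 A.
I_in = I_out × N_out/N_in = 7.5625 × 122/605 = 1.52 A.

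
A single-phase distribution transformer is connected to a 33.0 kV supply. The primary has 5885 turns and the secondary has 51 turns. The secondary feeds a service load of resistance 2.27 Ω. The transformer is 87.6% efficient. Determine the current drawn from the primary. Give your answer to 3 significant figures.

V_s = 33000 × 51/5885 = 285.98 V.
I_s = V_s/R = 285.98/2.27 = 125.98 A.
P_out = V_s I_s = 285.98 × 125.98 = 36029 W.
P_in = P_out/η = 36029/0.876 = 41129 W.
I_p = P_in/V_p = 41129/33000 = 1.25 A.

I_p ≈ 1.25 A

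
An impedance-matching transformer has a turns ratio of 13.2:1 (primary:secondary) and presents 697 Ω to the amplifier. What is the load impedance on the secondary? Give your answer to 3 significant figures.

Z_s ≈ 4.00 Ω

Z_s = Z_p/(N_p/N_s)² = 697/13.2² = 4.00 Ω.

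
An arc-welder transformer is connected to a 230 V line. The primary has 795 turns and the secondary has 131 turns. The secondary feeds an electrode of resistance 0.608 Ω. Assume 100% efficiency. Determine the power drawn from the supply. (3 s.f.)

P ≈ 2360 W

V_s = V_p × N_s/N_p = 230 × 131/795 = 37.899 V.
I_s = V_s/R = 37.899/0.608 = 62.334 A.
I_p = I_s × N_s/N_p = 62.334 × 131/795 = 10.271 A.
P = V_p I_p = 230 × 10.271 = 2360 W.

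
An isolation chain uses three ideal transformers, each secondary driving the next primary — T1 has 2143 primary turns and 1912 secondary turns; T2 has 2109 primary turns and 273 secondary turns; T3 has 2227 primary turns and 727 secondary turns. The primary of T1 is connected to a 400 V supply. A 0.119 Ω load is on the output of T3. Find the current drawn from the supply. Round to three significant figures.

Secondary of T1: V = 400.00 × 1912/2143 = 356.88 V.
Secondary of T2: V = 356.88 × 273/2109 = 46.197 V.
Secondary of T3: V = 46.197 × 727/2227 = 15.081 V.
I_load = 15.081/0.119 = 126.73 A, so P_out = 15.081 × 126.73 = 1911.2 W.
All ideal ⇒ P_in = P_out, so I_supply = 1911.2/400 = 4.78 A.

I_supply ≈ 4.78 A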